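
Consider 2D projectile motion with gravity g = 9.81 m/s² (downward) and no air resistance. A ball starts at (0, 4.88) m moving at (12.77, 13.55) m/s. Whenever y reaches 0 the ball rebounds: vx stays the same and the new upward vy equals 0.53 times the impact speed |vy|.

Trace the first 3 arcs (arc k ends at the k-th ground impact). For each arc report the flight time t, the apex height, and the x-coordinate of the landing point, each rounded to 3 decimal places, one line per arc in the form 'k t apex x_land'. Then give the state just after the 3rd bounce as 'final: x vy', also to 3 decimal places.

1 3.085 14.238 39.395
2 1.806 3.999 62.457
3 0.957 1.123 74.680
final: 74.680 2.488

Arc 1: start y=4.880, vy=13.550 → t=3.085, apex=14.238, x_land=39.395, impact vy=-16.714
  bounce: vy ← 0.53·16.714 = 8.858
Arc 2: start y=0.000, vy=8.858 → t=1.806, apex=3.999, x_land=62.457, impact vy=-8.858
  bounce: vy ← 0.53·8.858 = 4.695
Arc 3: start y=0.000, vy=4.695 → t=0.957, apex=1.123, x_land=74.680, impact vy=-4.695
  bounce: vy ← 0.53·4.695 = 2.488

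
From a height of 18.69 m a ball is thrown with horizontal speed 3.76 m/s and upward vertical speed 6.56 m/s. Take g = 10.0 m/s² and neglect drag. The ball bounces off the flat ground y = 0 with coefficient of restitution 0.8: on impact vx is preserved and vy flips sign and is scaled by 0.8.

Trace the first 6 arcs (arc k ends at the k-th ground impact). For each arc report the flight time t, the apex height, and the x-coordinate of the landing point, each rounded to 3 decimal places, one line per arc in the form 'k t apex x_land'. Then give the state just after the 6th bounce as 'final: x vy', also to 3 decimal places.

1 2.698 20.842 10.143
2 3.267 13.339 22.426
3 2.613 8.537 32.252
4 2.091 5.464 40.113
5 1.673 3.497 46.401
6 1.338 2.238 51.432
final: 51.432 5.352

Arc 1: start y=18.690, vy=6.560 → t=2.698, apex=20.842, x_land=10.143, impact vy=-20.417
  bounce: vy ← 0.8·20.417 = 16.333
Arc 2: start y=0.000, vy=16.333 → t=3.267, apex=13.339, x_land=22.426, impact vy=-16.333
  bounce: vy ← 0.8·16.333 = 13.067
Arc 3: start y=0.000, vy=13.067 → t=2.613, apex=8.537, x_land=32.252, impact vy=-13.067
  bounce: vy ← 0.8·13.067 = 10.453
Arc 4: start y=0.000, vy=10.453 → t=2.091, apex=5.464, x_land=40.113, impact vy=-10.453
  bounce: vy ← 0.8·10.453 = 8.363
Arc 5: start y=0.000, vy=8.363 → t=1.673, apex=3.497, x_land=46.401, impact vy=-8.363
  bounce: vy ← 0.8·8.363 = 6.690
Arc 6: start y=0.000, vy=6.690 → t=1.338, apex=2.238, x_land=51.432, impact vy=-6.690
  bounce: vy ← 0.8·6.690 = 5.352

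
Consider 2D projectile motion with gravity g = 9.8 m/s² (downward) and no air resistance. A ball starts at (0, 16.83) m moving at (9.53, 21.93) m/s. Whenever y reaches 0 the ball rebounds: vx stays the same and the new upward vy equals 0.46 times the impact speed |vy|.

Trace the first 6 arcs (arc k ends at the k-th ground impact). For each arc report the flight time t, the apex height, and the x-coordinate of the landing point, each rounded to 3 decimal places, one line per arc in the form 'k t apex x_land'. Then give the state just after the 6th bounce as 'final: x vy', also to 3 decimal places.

1 5.143 41.367 49.016
2 2.673 8.753 74.490
3 1.230 1.852 86.209
4 0.566 0.392 91.599
5 0.260 0.083 94.079
6 0.120 0.018 95.220
final: 95.220 0.270

Arc 1: start y=16.830, vy=21.930 → t=5.143, apex=41.367, x_land=49.016, impact vy=-28.474
  bounce: vy ← 0.46·28.474 = 13.098
Arc 2: start y=0.000, vy=13.098 → t=2.673, apex=8.753, x_land=74.490, impact vy=-13.098
  bounce: vy ← 0.46·13.098 = 6.025
Arc 3: start y=0.000, vy=6.025 → t=1.230, apex=1.852, x_land=86.209, impact vy=-6.025
  bounce: vy ← 0.46·6.025 = 2.772
Arc 4: start y=0.000, vy=2.772 → t=0.566, apex=0.392, x_land=91.599, impact vy=-2.772
  bounce: vy ← 0.46·2.772 = 1.275
Arc 5: start y=0.000, vy=1.275 → t=0.260, apex=0.083, x_land=94.079, impact vy=-1.275
  bounce: vy ← 0.46·1.275 = 0.586
Arc 6: start y=0.000, vy=0.586 → t=0.120, apex=0.018, x_land=95.220, impact vy=-0.586
  bounce: vy ← 0.46·0.586 = 0.270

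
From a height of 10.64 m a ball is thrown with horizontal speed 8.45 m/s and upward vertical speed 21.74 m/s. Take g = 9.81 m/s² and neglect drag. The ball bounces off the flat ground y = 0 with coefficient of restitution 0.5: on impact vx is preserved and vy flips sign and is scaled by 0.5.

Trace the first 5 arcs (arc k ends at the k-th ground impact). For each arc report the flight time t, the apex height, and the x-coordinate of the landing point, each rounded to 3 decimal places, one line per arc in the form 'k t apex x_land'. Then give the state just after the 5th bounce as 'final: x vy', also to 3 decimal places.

1 4.877 34.729 41.211
2 2.661 8.682 63.695
3 1.330 2.171 74.937
4 0.665 0.543 80.559
5 0.333 0.136 83.369
final: 83.369 0.816

Arc 1: start y=10.640, vy=21.740 → t=4.877, apex=34.729, x_land=41.211, impact vy=-26.103
  bounce: vy ← 0.5·26.103 = 13.052
Arc 2: start y=0.000, vy=13.052 → t=2.661, apex=8.682, x_land=63.695, impact vy=-13.052
  bounce: vy ← 0.5·13.052 = 6.526
Arc 3: start y=0.000, vy=6.526 → t=1.330, apex=2.171, x_land=74.937, impact vy=-6.526
  bounce: vy ← 0.5·6.526 = 3.263
Arc 4: start y=0.000, vy=3.263 → t=0.665, apex=0.543, x_land=80.559, impact vy=-3.263
  bounce: vy ← 0.5·3.263 = 1.631
Arc 5: start y=0.000, vy=1.631 → t=0.333, apex=0.136, x_land=83.369, impact vy=-1.631
  bounce: vy ← 0.5·1.631 = 0.816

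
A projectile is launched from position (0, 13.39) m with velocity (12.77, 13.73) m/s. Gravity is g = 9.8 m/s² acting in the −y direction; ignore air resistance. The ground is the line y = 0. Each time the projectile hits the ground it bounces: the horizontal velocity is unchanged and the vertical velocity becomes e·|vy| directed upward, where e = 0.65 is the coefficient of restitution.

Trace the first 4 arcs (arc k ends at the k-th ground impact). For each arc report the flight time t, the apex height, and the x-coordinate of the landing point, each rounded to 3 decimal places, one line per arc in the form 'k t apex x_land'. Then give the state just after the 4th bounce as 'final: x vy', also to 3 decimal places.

Arc 1: start y=13.390, vy=13.730 → t=3.568, apex=23.008, x_land=45.563, impact vy=-21.236
  bounce: vy ← 0.65·21.236 = 13.803
Arc 2: start y=0.000, vy=13.803 → t=2.817, apex=9.721, x_land=81.535, impact vy=-13.803
  bounce: vy ← 0.65·13.803 = 8.972
Arc 3: start y=0.000, vy=8.972 → t=1.831, apex=4.107, x_land=104.918, impact vy=-8.972
  bounce: vy ← 0.65·8.972 = 5.832
Arc 4: start y=0.000, vy=5.832 → t=1.190, apex=1.735, x_land=120.116, impact vy=-5.832
  bounce: vy ← 0.65·5.832 = 3.791

1 3.568 23.008 45.563
2 2.817 9.721 81.535
3 1.831 4.107 104.918
4 1.190 1.735 120.116
final: 120.116 3.791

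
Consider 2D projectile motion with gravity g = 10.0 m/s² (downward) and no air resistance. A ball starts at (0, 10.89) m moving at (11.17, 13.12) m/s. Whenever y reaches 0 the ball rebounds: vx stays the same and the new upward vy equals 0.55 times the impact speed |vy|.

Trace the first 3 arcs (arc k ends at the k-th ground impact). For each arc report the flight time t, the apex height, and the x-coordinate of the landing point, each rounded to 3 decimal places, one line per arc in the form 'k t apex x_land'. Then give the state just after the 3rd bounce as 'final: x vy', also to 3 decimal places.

Arc 1: start y=10.890, vy=13.120 → t=3.287, apex=19.497, x_land=36.712, impact vy=-19.747
  bounce: vy ← 0.55·19.747 = 10.861
Arc 2: start y=0.000, vy=10.861 → t=2.172, apex=5.898, x_land=60.975, impact vy=-10.861
  bounce: vy ← 0.55·10.861 = 5.973
Arc 3: start y=0.000, vy=5.973 → t=1.195, apex=1.784, x_land=74.320, impact vy=-5.973
  bounce: vy ← 0.55·5.973 = 3.285

1 3.287 19.497 36.712
2 2.172 5.898 60.975
3 1.195 1.784 74.320
final: 74.320 3.285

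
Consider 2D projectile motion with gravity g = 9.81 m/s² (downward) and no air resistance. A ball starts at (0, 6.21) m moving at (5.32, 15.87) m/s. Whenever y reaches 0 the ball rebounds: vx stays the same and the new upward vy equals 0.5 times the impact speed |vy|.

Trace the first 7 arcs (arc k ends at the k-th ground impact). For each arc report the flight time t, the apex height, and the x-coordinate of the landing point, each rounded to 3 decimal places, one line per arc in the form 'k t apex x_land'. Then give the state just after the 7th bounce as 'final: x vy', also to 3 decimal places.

1 3.588 19.047 19.090
2 1.971 4.762 29.573
3 0.985 1.190 34.815
4 0.493 0.298 37.436
5 0.246 0.074 38.746
6 0.123 0.019 39.401
7 0.062 0.005 39.729
final: 39.729 0.151

Arc 1: start y=6.210, vy=15.870 → t=3.588, apex=19.047, x_land=19.090, impact vy=-19.331
  bounce: vy ← 0.5·19.331 = 9.666
Arc 2: start y=0.000, vy=9.666 → t=1.971, apex=4.762, x_land=29.573, impact vy=-9.666
  bounce: vy ← 0.5·9.666 = 4.833
Arc 3: start y=0.000, vy=4.833 → t=0.985, apex=1.190, x_land=34.815, impact vy=-4.833
  bounce: vy ← 0.5·4.833 = 2.416
Arc 4: start y=0.000, vy=2.416 → t=0.493, apex=0.298, x_land=37.436, impact vy=-2.416
  bounce: vy ← 0.5·2.416 = 1.208
Arc 5: start y=0.000, vy=1.208 → t=0.246, apex=0.074, x_land=38.746, impact vy=-1.208
  bounce: vy ← 0.5·1.208 = 0.604
Arc 6: start y=0.000, vy=0.604 → t=0.123, apex=0.019, x_land=39.401, impact vy=-0.604
  bounce: vy ← 0.5·0.604 = 0.302
Arc 7: start y=0.000, vy=0.302 → t=0.062, apex=0.005, x_land=39.729, impact vy=-0.302
  bounce: vy ← 0.5·0.302 = 0.151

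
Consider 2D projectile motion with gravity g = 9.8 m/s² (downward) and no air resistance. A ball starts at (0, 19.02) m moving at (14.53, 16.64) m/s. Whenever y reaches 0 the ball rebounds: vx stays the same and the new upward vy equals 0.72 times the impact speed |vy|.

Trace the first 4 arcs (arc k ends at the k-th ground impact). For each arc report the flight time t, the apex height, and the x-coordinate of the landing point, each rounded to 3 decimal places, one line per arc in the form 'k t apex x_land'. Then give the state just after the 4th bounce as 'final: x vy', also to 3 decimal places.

1 4.299 33.147 62.462
2 3.745 17.183 116.882
3 2.697 8.908 156.064
4 1.942 4.618 184.274
final: 184.274 6.850

Arc 1: start y=19.020, vy=16.640 → t=4.299, apex=33.147, x_land=62.462, impact vy=-25.489
  bounce: vy ← 0.72·25.489 = 18.352
Arc 2: start y=0.000, vy=18.352 → t=3.745, apex=17.183, x_land=116.882, impact vy=-18.352
  bounce: vy ← 0.72·18.352 = 13.213
Arc 3: start y=0.000, vy=13.213 → t=2.697, apex=8.908, x_land=156.064, impact vy=-13.213
  bounce: vy ← 0.72·13.213 = 9.514
Arc 4: start y=0.000, vy=9.514 → t=1.942, apex=4.618, x_land=184.274, impact vy=-9.514
  bounce: vy ← 0.72·9.514 = 6.850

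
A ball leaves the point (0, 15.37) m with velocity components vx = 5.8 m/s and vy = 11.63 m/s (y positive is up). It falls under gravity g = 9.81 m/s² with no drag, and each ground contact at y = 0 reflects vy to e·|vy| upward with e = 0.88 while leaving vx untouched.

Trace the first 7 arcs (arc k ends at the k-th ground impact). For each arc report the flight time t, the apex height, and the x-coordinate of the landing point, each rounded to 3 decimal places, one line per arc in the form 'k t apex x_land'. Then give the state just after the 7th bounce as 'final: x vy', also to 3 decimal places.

1 3.316 22.264 19.233
2 3.750 17.241 40.981
3 3.300 13.352 60.119
4 2.904 10.339 76.961
5 2.555 8.007 91.782
6 2.249 6.200 104.824
7 1.979 4.802 116.301
final: 116.301 8.541

Arc 1: start y=15.370, vy=11.630 → t=3.316, apex=22.264, x_land=19.233, impact vy=-20.900
  bounce: vy ← 0.88·20.900 = 18.392
Arc 2: start y=0.000, vy=18.392 → t=3.750, apex=17.241, x_land=40.981, impact vy=-18.392
  bounce: vy ← 0.88·18.392 = 16.185
Arc 3: start y=0.000, vy=16.185 → t=3.300, apex=13.352, x_land=60.119, impact vy=-16.185
  bounce: vy ← 0.88·16.185 = 14.243
Arc 4: start y=0.000, vy=14.243 → t=2.904, apex=10.339, x_land=76.961, impact vy=-14.243
  bounce: vy ← 0.88·14.243 = 12.534
Arc 5: start y=0.000, vy=12.534 → t=2.555, apex=8.007, x_land=91.782, impact vy=-12.534
  bounce: vy ← 0.88·12.534 = 11.030
Arc 6: start y=0.000, vy=11.030 → t=2.249, apex=6.200, x_land=104.824, impact vy=-11.030
  bounce: vy ← 0.88·11.030 = 9.706
Arc 7: start y=0.000, vy=9.706 → t=1.979, apex=4.802, x_land=116.301, impact vy=-9.706
  bounce: vy ← 0.88·9.706 = 8.541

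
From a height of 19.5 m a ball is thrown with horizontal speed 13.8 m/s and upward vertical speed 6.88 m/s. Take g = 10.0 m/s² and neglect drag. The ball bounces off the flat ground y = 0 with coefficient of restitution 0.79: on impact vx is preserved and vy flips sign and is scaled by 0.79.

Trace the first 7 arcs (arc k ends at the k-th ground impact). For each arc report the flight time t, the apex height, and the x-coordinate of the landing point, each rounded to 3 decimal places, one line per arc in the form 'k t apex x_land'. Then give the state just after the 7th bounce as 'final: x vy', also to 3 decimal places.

1 2.779 21.867 38.354
2 3.304 13.647 83.951
3 2.610 8.517 119.974
4 2.062 5.316 148.431
5 1.629 3.317 170.913
6 1.287 2.070 188.673
7 1.017 1.292 202.704
final: 202.704 4.016

Arc 1: start y=19.500, vy=6.880 → t=2.779, apex=21.867, x_land=38.354, impact vy=-20.913
  bounce: vy ← 0.79·20.913 = 16.521
Arc 2: start y=0.000, vy=16.521 → t=3.304, apex=13.647, x_land=83.951, impact vy=-16.521
  bounce: vy ← 0.79·16.521 = 13.052
Arc 3: start y=0.000, vy=13.052 → t=2.610, apex=8.517, x_land=119.974, impact vy=-13.052
  bounce: vy ← 0.79·13.052 = 10.311
Arc 4: start y=0.000, vy=10.311 → t=2.062, apex=5.316, x_land=148.431, impact vy=-10.311
  bounce: vy ← 0.79·10.311 = 8.145
Arc 5: start y=0.000, vy=8.145 → t=1.629, apex=3.317, x_land=170.913, impact vy=-8.145
  bounce: vy ← 0.79·8.145 = 6.435
Arc 6: start y=0.000, vy=6.435 → t=1.287, apex=2.070, x_land=188.673, impact vy=-6.435
  bounce: vy ← 0.79·6.435 = 5.084
Arc 7: start y=0.000, vy=5.084 → t=1.017, apex=1.292, x_land=202.704, impact vy=-5.084
  bounce: vy ← 0.79·5.084 = 4.016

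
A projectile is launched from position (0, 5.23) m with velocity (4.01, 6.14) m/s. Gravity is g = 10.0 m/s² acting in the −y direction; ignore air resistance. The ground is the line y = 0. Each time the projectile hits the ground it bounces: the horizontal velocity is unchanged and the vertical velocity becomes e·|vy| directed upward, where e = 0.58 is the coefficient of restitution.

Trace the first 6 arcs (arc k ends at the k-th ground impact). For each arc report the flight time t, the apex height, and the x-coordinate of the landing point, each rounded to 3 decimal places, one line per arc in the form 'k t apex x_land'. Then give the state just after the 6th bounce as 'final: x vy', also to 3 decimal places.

Arc 1: start y=5.230, vy=6.140 → t=1.807, apex=7.115, x_land=7.246, impact vy=-11.929
  bounce: vy ← 0.58·11.929 = 6.919
Arc 2: start y=0.000, vy=6.919 → t=1.384, apex=2.393, x_land=12.795, impact vy=-6.919
  bounce: vy ← 0.58·6.919 = 4.013
Arc 3: start y=0.000, vy=4.013 → t=0.803, apex=0.805, x_land=16.013, impact vy=-4.013
  bounce: vy ← 0.58·4.013 = 2.327
Arc 4: start y=0.000, vy=2.327 → t=0.465, apex=0.271, x_land=17.879, impact vy=-2.327
  bounce: vy ← 0.58·2.327 = 1.350
Arc 5: start y=0.000, vy=1.350 → t=0.270, apex=0.091, x_land=18.962, impact vy=-1.350
  bounce: vy ← 0.58·1.350 = 0.783
Arc 6: start y=0.000, vy=0.783 → t=0.157, apex=0.031, x_land=19.590, impact vy=-0.783
  bounce: vy ← 0.58·0.783 = 0.454

1 1.807 7.115 7.246
2 1.384 2.393 12.795
3 0.803 0.805 16.013
4 0.465 0.271 17.879
5 0.270 0.091 18.962
6 0.157 0.031 19.590
final: 19.590 0.454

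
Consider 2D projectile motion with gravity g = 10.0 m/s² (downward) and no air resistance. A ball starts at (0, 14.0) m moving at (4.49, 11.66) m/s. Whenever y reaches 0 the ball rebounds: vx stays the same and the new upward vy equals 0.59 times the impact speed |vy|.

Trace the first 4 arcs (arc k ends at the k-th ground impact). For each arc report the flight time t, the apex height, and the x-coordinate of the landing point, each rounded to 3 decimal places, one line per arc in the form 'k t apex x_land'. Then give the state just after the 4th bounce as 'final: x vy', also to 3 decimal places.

1 3.205 20.798 14.393
2 2.407 7.240 25.198
3 1.420 2.520 31.574
4 0.838 0.877 35.335
final: 35.335 2.471

Arc 1: start y=14.000, vy=11.660 → t=3.205, apex=20.798, x_land=14.393, impact vy=-20.395
  bounce: vy ← 0.59·20.395 = 12.033
Arc 2: start y=0.000, vy=12.033 → t=2.407, apex=7.240, x_land=25.198, impact vy=-12.033
  bounce: vy ← 0.59·12.033 = 7.099
Arc 3: start y=0.000, vy=7.099 → t=1.420, apex=2.520, x_land=31.574, impact vy=-7.099
  bounce: vy ← 0.59·7.099 = 4.189
Arc 4: start y=0.000, vy=4.189 → t=0.838, apex=0.877, x_land=35.335, impact vy=-4.189
  bounce: vy ← 0.59·4.189 = 2.471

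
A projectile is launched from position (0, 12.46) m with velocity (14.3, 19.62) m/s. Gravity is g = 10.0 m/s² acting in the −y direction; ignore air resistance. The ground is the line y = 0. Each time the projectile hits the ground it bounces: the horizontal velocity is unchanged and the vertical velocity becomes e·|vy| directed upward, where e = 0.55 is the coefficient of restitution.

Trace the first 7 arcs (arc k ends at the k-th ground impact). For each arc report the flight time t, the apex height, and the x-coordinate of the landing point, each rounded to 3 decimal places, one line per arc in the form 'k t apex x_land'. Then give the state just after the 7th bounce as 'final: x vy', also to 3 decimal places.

Arc 1: start y=12.460, vy=19.620 → t=4.480, apex=31.707, x_land=64.067, impact vy=-25.182
  bounce: vy ← 0.55·25.182 = 13.850
Arc 2: start y=0.000, vy=13.850 → t=2.770, apex=9.591, x_land=103.679, impact vy=-13.850
  bounce: vy ← 0.55·13.850 = 7.618
Arc 3: start y=0.000, vy=7.618 → t=1.524, apex=2.901, x_land=125.465, impact vy=-7.618
  bounce: vy ← 0.55·7.618 = 4.190
Arc 4: start y=0.000, vy=4.190 → t=0.838, apex=0.878, x_land=137.448, impact vy=-4.190
  bounce: vy ← 0.55·4.190 = 2.304
Arc 5: start y=0.000, vy=2.304 → t=0.461, apex=0.265, x_land=144.038, impact vy=-2.304
  bounce: vy ← 0.55·2.304 = 1.267
Arc 6: start y=0.000, vy=1.267 → t=0.253, apex=0.080, x_land=147.663, impact vy=-1.267
  bounce: vy ← 0.55·1.267 = 0.697
Arc 7: start y=0.000, vy=0.697 → t=0.139, apex=0.024, x_land=149.656, impact vy=-0.697
  bounce: vy ← 0.55·0.697 = 0.383

1 4.480 31.707 64.067
2 2.770 9.591 103.679
3 1.524 2.901 125.465
4 0.838 0.878 137.448
5 0.461 0.265 144.038
6 0.253 0.080 147.663
7 0.139 0.024 149.656
final: 149.656 0.383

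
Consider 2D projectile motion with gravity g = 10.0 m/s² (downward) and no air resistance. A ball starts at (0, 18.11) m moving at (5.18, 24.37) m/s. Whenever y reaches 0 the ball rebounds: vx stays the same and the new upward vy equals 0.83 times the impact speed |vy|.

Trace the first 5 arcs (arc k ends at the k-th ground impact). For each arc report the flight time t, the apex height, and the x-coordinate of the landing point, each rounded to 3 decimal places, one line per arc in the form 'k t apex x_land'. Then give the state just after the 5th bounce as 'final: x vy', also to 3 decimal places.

Arc 1: start y=18.110, vy=24.370 → t=5.529, apex=47.805, x_land=28.641, impact vy=-30.921
  bounce: vy ← 0.83·30.921 = 25.664
Arc 2: start y=0.000, vy=25.664 → t=5.133, apex=32.933, x_land=55.229, impact vy=-25.664
  bounce: vy ← 0.83·25.664 = 21.301
Arc 3: start y=0.000, vy=21.301 → t=4.260, apex=22.687, x_land=77.297, impact vy=-21.301
  bounce: vy ← 0.83·21.301 = 17.680
Arc 4: start y=0.000, vy=17.680 → t=3.536, apex=15.629, x_land=95.614, impact vy=-17.680
  bounce: vy ← 0.83·17.680 = 14.675
Arc 5: start y=0.000, vy=14.675 → t=2.935, apex=10.767, x_land=110.816, impact vy=-14.675
  bounce: vy ← 0.83·14.675 = 12.180

1 5.529 47.805 28.641
2 5.133 32.933 55.229
3 4.260 22.687 77.297
4 3.536 15.629 95.614
5 2.935 10.767 110.816
final: 110.816 12.180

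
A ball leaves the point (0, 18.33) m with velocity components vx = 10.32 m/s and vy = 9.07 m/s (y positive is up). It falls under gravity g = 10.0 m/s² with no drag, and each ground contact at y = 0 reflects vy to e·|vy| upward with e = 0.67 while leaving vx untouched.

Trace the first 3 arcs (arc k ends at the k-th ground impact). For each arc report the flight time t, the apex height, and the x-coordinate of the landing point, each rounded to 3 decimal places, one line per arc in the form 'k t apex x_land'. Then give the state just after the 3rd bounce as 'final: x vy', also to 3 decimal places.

Arc 1: start y=18.330, vy=9.070 → t=3.026, apex=22.443, x_land=31.225, impact vy=-21.186
  bounce: vy ← 0.67·21.186 = 14.195
Arc 2: start y=0.000, vy=14.195 → t=2.839, apex=10.075, x_land=60.523, impact vy=-14.195
  bounce: vy ← 0.67·14.195 = 9.511
Arc 3: start y=0.000, vy=9.511 → t=1.902, apex=4.523, x_land=80.153, impact vy=-9.511
  bounce: vy ← 0.67·9.511 = 6.372

1 3.026 22.443 31.225
2 2.839 10.075 60.523
3 1.902 4.523 80.153
final: 80.153 6.372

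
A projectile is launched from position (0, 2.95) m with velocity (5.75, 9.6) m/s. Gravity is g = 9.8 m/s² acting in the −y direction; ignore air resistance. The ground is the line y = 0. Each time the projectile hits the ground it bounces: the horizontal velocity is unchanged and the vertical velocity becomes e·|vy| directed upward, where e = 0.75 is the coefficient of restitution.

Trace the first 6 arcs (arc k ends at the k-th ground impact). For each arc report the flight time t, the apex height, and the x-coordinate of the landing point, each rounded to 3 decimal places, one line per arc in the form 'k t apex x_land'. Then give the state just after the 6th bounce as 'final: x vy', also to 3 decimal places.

Arc 1: start y=2.950, vy=9.600 → t=2.229, apex=7.652, x_land=12.818, impact vy=-12.247
  bounce: vy ← 0.75·12.247 = 9.185
Arc 2: start y=0.000, vy=9.185 → t=1.874, apex=4.304, x_land=23.596, impact vy=-9.185
  bounce: vy ← 0.75·9.185 = 6.889
Arc 3: start y=0.000, vy=6.889 → t=1.406, apex=2.421, x_land=31.680, impact vy=-6.889
  bounce: vy ← 0.75·6.889 = 5.167
Arc 4: start y=0.000, vy=5.167 → t=1.054, apex=1.362, x_land=37.743, impact vy=-5.167
  bounce: vy ← 0.75·5.167 = 3.875
Arc 5: start y=0.000, vy=3.875 → t=0.791, apex=0.766, x_land=42.290, impact vy=-3.875
  bounce: vy ← 0.75·3.875 = 2.906
Arc 6: start y=0.000, vy=2.906 → t=0.593, apex=0.431, x_land=45.700, impact vy=-2.906
  bounce: vy ← 0.75·2.906 = 2.180

1 2.229 7.652 12.818
2 1.874 4.304 23.596
3 1.406 2.421 31.680
4 1.054 1.362 37.743
5 0.791 0.766 42.290
6 0.593 0.431 45.700
final: 45.700 2.180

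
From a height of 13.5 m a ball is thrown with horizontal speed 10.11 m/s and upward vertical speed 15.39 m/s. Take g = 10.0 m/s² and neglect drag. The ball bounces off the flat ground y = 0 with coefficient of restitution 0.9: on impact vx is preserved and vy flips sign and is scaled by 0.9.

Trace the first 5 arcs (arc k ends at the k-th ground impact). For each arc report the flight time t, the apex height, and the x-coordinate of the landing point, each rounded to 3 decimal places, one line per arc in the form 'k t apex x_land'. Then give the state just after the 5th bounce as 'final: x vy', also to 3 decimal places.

Arc 1: start y=13.500, vy=15.390 → t=3.790, apex=25.343, x_land=38.320, impact vy=-22.513
  bounce: vy ← 0.9·22.513 = 20.262
Arc 2: start y=0.000, vy=20.262 → t=4.052, apex=20.528, x_land=79.290, impact vy=-20.262
  bounce: vy ← 0.9·20.262 = 18.236
Arc 3: start y=0.000, vy=18.236 → t=3.647, apex=16.627, x_land=116.163, impact vy=-18.236
  bounce: vy ← 0.9·18.236 = 16.412
Arc 4: start y=0.000, vy=16.412 → t=3.282, apex=13.468, x_land=149.349, impact vy=-16.412
  bounce: vy ← 0.9·16.412 = 14.771
Arc 5: start y=0.000, vy=14.771 → t=2.954, apex=10.909, x_land=179.216, impact vy=-14.771
  bounce: vy ← 0.9·14.771 = 13.294

1 3.790 25.343 38.320
2 4.052 20.528 79.290
3 3.647 16.627 116.163
4 3.282 13.468 149.349
5 2.954 10.909 179.216
final: 179.216 13.294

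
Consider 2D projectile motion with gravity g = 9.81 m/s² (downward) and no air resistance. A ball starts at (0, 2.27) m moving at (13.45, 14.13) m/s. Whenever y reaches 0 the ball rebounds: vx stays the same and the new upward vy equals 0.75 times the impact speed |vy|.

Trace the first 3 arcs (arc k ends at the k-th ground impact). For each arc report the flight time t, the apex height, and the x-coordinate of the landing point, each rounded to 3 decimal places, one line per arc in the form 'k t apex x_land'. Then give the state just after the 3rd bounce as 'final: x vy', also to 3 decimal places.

Arc 1: start y=2.270, vy=14.130 → t=3.033, apex=12.446, x_land=40.798, impact vy=-15.627
  bounce: vy ← 0.75·15.627 = 11.720
Arc 2: start y=0.000, vy=11.720 → t=2.389, apex=7.001, x_land=72.935, impact vy=-11.720
  bounce: vy ← 0.75·11.720 = 8.790
Arc 3: start y=0.000, vy=8.790 → t=1.792, apex=3.938, x_land=97.039, impact vy=-8.790
  bounce: vy ← 0.75·8.790 = 6.593

1 3.033 12.446 40.798
2 2.389 7.001 72.935
3 1.792 3.938 97.039
final: 97.039 6.593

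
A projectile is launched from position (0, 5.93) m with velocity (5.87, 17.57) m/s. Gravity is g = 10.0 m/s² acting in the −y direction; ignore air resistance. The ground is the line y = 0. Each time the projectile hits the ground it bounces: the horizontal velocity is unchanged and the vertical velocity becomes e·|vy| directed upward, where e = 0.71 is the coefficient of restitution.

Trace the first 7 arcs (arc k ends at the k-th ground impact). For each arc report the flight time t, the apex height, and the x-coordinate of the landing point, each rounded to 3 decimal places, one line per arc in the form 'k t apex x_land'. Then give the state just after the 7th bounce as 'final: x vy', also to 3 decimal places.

1 3.824 21.365 22.448
2 2.935 10.770 39.678
3 2.084 5.429 51.912
4 1.480 2.737 60.598
5 1.051 1.380 66.764
6 0.746 0.695 71.143
7 0.530 0.351 74.252
final: 74.252 1.880

Arc 1: start y=5.930, vy=17.570 → t=3.824, apex=21.365, x_land=22.448, impact vy=-20.671
  bounce: vy ← 0.71·20.671 = 14.677
Arc 2: start y=0.000, vy=14.677 → t=2.935, apex=10.770, x_land=39.678, impact vy=-14.677
  bounce: vy ← 0.71·14.677 = 10.420
Arc 3: start y=0.000, vy=10.420 → t=2.084, apex=5.429, x_land=51.912, impact vy=-10.420
  bounce: vy ← 0.71·10.420 = 7.399
Arc 4: start y=0.000, vy=7.399 → t=1.480, apex=2.737, x_land=60.598, impact vy=-7.399
  bounce: vy ← 0.71·7.399 = 5.253
Arc 5: start y=0.000, vy=5.253 → t=1.051, apex=1.380, x_land=66.764, impact vy=-5.253
  bounce: vy ← 0.71·5.253 = 3.730
Arc 6: start y=0.000, vy=3.730 → t=0.746, apex=0.695, x_land=71.143, impact vy=-3.730
  bounce: vy ← 0.71·3.730 = 2.648
Arc 7: start y=0.000, vy=2.648 → t=0.530, apex=0.351, x_land=74.252, impact vy=-2.648
  bounce: vy ← 0.71·2.648 = 1.880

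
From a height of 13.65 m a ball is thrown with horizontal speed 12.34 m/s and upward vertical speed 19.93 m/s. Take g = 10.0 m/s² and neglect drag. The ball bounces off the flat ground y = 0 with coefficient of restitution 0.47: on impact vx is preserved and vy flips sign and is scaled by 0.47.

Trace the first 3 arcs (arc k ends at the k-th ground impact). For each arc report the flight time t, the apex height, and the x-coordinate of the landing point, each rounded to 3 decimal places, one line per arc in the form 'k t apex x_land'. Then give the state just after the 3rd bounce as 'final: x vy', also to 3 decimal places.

1 4.582 33.510 56.540
2 2.434 7.402 86.569
3 1.144 1.635 100.683
final: 100.683 2.688

Arc 1: start y=13.650, vy=19.930 → t=4.582, apex=33.510, x_land=56.540, impact vy=-25.888
  bounce: vy ← 0.47·25.888 = 12.168
Arc 2: start y=0.000, vy=12.168 → t=2.434, apex=7.402, x_land=86.569, impact vy=-12.168
  bounce: vy ← 0.47·12.168 = 5.719
Arc 3: start y=0.000, vy=5.719 → t=1.144, apex=1.635, x_land=100.683, impact vy=-5.719
  bounce: vy ← 0.47·5.719 = 2.688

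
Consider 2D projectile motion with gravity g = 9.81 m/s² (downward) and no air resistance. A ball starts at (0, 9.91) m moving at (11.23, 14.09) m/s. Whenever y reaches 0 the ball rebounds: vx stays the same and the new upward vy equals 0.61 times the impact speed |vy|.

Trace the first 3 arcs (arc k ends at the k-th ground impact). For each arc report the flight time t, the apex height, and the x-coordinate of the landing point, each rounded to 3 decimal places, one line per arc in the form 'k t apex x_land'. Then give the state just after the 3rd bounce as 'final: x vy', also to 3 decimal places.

1 3.457 20.029 38.822
2 2.465 7.453 66.507
3 1.504 2.773 83.395
final: 83.395 4.500

Arc 1: start y=9.910, vy=14.090 → t=3.457, apex=20.029, x_land=38.822, impact vy=-19.823
  bounce: vy ← 0.61·19.823 = 12.092
Arc 2: start y=0.000, vy=12.092 → t=2.465, apex=7.453, x_land=66.507, impact vy=-12.092
  bounce: vy ← 0.61·12.092 = 7.376
Arc 3: start y=0.000, vy=7.376 → t=1.504, apex=2.773, x_land=83.395, impact vy=-7.376
  bounce: vy ← 0.61·7.376 = 4.500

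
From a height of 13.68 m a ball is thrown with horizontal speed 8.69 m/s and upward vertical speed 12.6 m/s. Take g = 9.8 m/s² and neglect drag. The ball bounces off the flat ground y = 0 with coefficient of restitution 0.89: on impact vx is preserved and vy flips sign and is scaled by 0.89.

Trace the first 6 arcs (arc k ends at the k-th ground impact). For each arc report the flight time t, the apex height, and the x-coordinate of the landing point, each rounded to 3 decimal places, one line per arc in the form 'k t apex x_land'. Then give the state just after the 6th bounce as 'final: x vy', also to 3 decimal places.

Arc 1: start y=13.680, vy=12.600 → t=3.394, apex=21.780, x_land=29.494, impact vy=-20.661
  bounce: vy ← 0.89·20.661 = 18.389
Arc 2: start y=0.000, vy=18.389 → t=3.753, apex=17.252, x_land=62.105, impact vy=-18.389
  bounce: vy ← 0.89·18.389 = 16.366
Arc 3: start y=0.000, vy=16.366 → t=3.340, apex=13.665, x_land=91.130, impact vy=-16.366
  bounce: vy ← 0.89·16.366 = 14.566
Arc 4: start y=0.000, vy=14.566 → t=2.973, apex=10.824, x_land=116.961, impact vy=-14.566
  bounce: vy ← 0.89·14.566 = 12.963
Arc 5: start y=0.000, vy=12.963 → t=2.646, apex=8.574, x_land=139.951, impact vy=-12.963
  bounce: vy ← 0.89·12.963 = 11.537
Arc 6: start y=0.000, vy=11.537 → t=2.355, apex=6.791, x_land=160.412, impact vy=-11.537
  bounce: vy ← 0.89·11.537 = 10.268

1 3.394 21.780 29.494
2 3.753 17.252 62.105
3 3.340 13.665 91.130
4 2.973 10.824 116.961
5 2.646 8.574 139.951
6 2.355 6.791 160.412
final: 160.412 10.268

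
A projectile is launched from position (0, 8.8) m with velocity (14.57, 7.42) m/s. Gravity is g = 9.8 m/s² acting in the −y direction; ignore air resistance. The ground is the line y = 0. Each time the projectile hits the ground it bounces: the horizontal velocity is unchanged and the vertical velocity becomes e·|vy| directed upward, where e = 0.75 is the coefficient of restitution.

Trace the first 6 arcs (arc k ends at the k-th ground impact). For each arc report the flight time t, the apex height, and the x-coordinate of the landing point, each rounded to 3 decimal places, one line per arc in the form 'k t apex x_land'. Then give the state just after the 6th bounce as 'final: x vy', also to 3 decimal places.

Arc 1: start y=8.800, vy=7.420 → t=2.296, apex=11.609, x_land=33.458, impact vy=-15.084
  bounce: vy ← 0.75·15.084 = 11.313
Arc 2: start y=0.000, vy=11.313 → t=2.309, apex=6.530, x_land=67.097, impact vy=-11.313
  bounce: vy ← 0.75·11.313 = 8.485
Arc 3: start y=0.000, vy=8.485 → t=1.732, apex=3.673, x_land=92.327, impact vy=-8.485
  bounce: vy ← 0.75·8.485 = 6.364
Arc 4: start y=0.000, vy=6.364 → t=1.299, apex=2.066, x_land=111.249, impact vy=-6.364
  bounce: vy ← 0.75·6.364 = 4.773
Arc 5: start y=0.000, vy=4.773 → t=0.974, apex=1.162, x_land=125.441, impact vy=-4.773
  bounce: vy ← 0.75·4.773 = 3.580
Arc 6: start y=0.000, vy=3.580 → t=0.731, apex=0.654, x_land=136.085, impact vy=-3.580
  bounce: vy ← 0.75·3.580 = 2.685

1 2.296 11.609 33.458
2 2.309 6.530 67.097
3 1.732 3.673 92.327
4 1.299 2.066 111.249
5 0.974 1.162 125.441
6 0.731 0.654 136.085
final: 136.085 2.685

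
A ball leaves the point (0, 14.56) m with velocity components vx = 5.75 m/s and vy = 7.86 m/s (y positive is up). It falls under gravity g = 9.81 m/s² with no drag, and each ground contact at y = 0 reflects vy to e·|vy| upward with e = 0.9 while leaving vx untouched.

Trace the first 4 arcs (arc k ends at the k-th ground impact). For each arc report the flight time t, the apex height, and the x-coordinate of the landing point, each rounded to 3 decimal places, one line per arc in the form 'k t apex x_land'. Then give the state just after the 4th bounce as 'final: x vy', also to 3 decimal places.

Arc 1: start y=14.560, vy=7.860 → t=2.701, apex=17.709, x_land=15.533, impact vy=-18.640
  bounce: vy ← 0.9·18.640 = 16.776
Arc 2: start y=0.000, vy=16.776 → t=3.420, apex=14.344, x_land=35.199, impact vy=-16.776
  bounce: vy ← 0.9·16.776 = 15.098
Arc 3: start y=0.000, vy=15.098 → t=3.078, apex=11.619, x_land=52.898, impact vy=-15.098
  bounce: vy ← 0.9·15.098 = 13.589
Arc 4: start y=0.000, vy=13.589 → t=2.770, apex=9.411, x_land=68.827, impact vy=-13.589
  bounce: vy ← 0.9·13.589 = 12.230

1 2.701 17.709 15.533
2 3.420 14.344 35.199
3 3.078 11.619 52.898
4 2.770 9.411 68.827
final: 68.827 12.230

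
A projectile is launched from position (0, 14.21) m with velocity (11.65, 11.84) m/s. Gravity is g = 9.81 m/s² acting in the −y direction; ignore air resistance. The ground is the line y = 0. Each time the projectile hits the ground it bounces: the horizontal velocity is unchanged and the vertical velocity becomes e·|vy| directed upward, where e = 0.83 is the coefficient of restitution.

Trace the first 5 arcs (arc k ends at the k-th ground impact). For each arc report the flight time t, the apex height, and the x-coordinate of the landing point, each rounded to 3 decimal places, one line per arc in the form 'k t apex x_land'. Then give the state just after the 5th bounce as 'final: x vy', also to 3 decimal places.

Arc 1: start y=14.210, vy=11.840 → t=3.293, apex=21.355, x_land=38.369, impact vy=-20.469
  bounce: vy ← 0.83·20.469 = 16.989
Arc 2: start y=0.000, vy=16.989 → t=3.464, apex=14.711, x_land=78.721, impact vy=-16.989
  bounce: vy ← 0.83·16.989 = 14.101
Arc 3: start y=0.000, vy=14.101 → t=2.875, apex=10.135, x_land=112.213, impact vy=-14.101
  bounce: vy ← 0.83·14.101 = 11.704
Arc 4: start y=0.000, vy=11.704 → t=2.386, apex=6.982, x_land=140.012, impact vy=-11.704
  bounce: vy ← 0.83·11.704 = 9.714
Arc 5: start y=0.000, vy=9.714 → t=1.980, apex=4.810, x_land=163.084, impact vy=-9.714
  bounce: vy ← 0.83·9.714 = 8.063

1 3.293 21.355 38.369
2 3.464 14.711 78.721
3 2.875 10.135 112.213
4 2.386 6.982 140.012
5 1.980 4.810 163.084
final: 163.084 8.063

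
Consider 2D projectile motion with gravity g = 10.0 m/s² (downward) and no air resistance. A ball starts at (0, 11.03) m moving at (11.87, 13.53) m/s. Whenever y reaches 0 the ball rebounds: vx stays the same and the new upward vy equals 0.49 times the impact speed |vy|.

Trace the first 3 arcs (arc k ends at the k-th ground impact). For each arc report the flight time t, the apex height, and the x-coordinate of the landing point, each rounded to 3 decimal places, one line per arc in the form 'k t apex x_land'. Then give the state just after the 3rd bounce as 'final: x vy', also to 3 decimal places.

Arc 1: start y=11.030, vy=13.530 → t=3.362, apex=20.183, x_land=39.908, impact vy=-20.091
  bounce: vy ← 0.49·20.091 = 9.845
Arc 2: start y=0.000, vy=9.845 → t=1.969, apex=4.846, x_land=63.280, impact vy=-9.845
  bounce: vy ← 0.49·9.845 = 4.824
Arc 3: start y=0.000, vy=4.824 → t=0.965, apex=1.164, x_land=74.732, impact vy=-4.824
  bounce: vy ← 0.49·4.824 = 2.364

1 3.362 20.183 39.908
2 1.969 4.846 63.280
3 0.965 1.164 74.732
final: 74.732 2.364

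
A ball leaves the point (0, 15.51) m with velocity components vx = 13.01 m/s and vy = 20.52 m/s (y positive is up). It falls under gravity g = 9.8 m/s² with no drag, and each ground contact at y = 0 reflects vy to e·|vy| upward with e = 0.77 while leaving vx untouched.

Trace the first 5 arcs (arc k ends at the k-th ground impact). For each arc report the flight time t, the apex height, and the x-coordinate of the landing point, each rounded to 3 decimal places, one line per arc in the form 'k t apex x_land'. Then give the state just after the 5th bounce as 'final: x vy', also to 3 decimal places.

1 4.842 36.993 62.988
2 4.231 21.933 118.039
3 3.258 13.004 160.428
4 2.509 7.710 193.067
5 1.932 4.571 218.199
final: 218.199 7.289

Arc 1: start y=15.510, vy=20.520 → t=4.842, apex=36.993, x_land=62.988, impact vy=-26.927
  bounce: vy ← 0.77·26.927 = 20.734
Arc 2: start y=0.000, vy=20.734 → t=4.231, apex=21.933, x_land=118.039, impact vy=-20.734
  bounce: vy ← 0.77·20.734 = 15.965
Arc 3: start y=0.000, vy=15.965 → t=3.258, apex=13.004, x_land=160.428, impact vy=-15.965
  bounce: vy ← 0.77·15.965 = 12.293
Arc 4: start y=0.000, vy=12.293 → t=2.509, apex=7.710, x_land=193.067, impact vy=-12.293
  bounce: vy ← 0.77·12.293 = 9.466
Arc 5: start y=0.000, vy=9.466 → t=1.932, apex=4.571, x_land=218.199, impact vy=-9.466
  bounce: vy ← 0.77·9.466 = 7.289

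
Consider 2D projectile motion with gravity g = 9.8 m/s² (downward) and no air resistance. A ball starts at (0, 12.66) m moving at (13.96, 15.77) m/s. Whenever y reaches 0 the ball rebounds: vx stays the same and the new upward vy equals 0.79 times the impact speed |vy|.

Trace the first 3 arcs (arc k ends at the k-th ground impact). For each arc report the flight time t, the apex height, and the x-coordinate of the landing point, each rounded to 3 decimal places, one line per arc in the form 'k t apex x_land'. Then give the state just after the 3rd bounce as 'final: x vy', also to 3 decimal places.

1 3.884 25.348 54.216
2 3.594 15.820 104.383
3 2.839 9.873 144.015
final: 144.015 10.990

Arc 1: start y=12.660, vy=15.770 → t=3.884, apex=25.348, x_land=54.216, impact vy=-22.290
  bounce: vy ← 0.79·22.290 = 17.609
Arc 2: start y=0.000, vy=17.609 → t=3.594, apex=15.820, x_land=104.383, impact vy=-17.609
  bounce: vy ← 0.79·17.609 = 13.911
Arc 3: start y=0.000, vy=13.911 → t=2.839, apex=9.873, x_land=144.015, impact vy=-13.911
  bounce: vy ← 0.79·13.911 = 10.990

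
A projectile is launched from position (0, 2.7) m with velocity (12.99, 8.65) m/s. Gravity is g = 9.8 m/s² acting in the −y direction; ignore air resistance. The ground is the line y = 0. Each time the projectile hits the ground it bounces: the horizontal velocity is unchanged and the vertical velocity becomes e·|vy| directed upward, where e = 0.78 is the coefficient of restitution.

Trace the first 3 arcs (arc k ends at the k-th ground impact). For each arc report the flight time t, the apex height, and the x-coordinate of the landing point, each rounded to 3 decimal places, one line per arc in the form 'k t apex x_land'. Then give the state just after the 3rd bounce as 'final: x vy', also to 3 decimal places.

1 2.036 6.517 26.447
2 1.799 3.965 49.818
3 1.403 2.412 68.047
final: 68.047 5.364

Arc 1: start y=2.700, vy=8.650 → t=2.036, apex=6.517, x_land=26.447, impact vy=-11.302
  bounce: vy ← 0.78·11.302 = 8.816
Arc 2: start y=0.000, vy=8.816 → t=1.799, apex=3.965, x_land=49.818, impact vy=-8.816
  bounce: vy ← 0.78·8.816 = 6.876
Arc 3: start y=0.000, vy=6.876 → t=1.403, apex=2.412, x_land=68.047, impact vy=-6.876
  bounce: vy ← 0.78·6.876 = 5.364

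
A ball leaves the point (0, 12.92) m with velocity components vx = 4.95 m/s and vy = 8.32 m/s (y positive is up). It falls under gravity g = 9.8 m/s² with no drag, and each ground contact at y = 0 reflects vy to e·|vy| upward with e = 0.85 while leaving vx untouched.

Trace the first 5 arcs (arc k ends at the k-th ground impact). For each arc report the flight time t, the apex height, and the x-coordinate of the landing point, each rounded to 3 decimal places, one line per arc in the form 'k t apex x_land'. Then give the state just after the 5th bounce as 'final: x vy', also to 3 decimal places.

Arc 1: start y=12.920, vy=8.320 → t=2.681, apex=16.452, x_land=13.273, impact vy=-17.957
  bounce: vy ← 0.85·17.957 = 15.263
Arc 2: start y=0.000, vy=15.263 → t=3.115, apex=11.886, x_land=28.692, impact vy=-15.263
  bounce: vy ← 0.85·15.263 = 12.974
Arc 3: start y=0.000, vy=12.974 → t=2.648, apex=8.588, x_land=41.798, impact vy=-12.974
  bounce: vy ← 0.85·12.974 = 11.028
Arc 4: start y=0.000, vy=11.028 → t=2.251, apex=6.205, x_land=52.938, impact vy=-11.028
  bounce: vy ← 0.85·11.028 = 9.374
Arc 5: start y=0.000, vy=9.374 → t=1.913, apex=4.483, x_land=62.408, impact vy=-9.374
  bounce: vy ← 0.85·9.374 = 7.968

1 2.681 16.452 13.273
2 3.115 11.886 28.692
3 2.648 8.588 41.798
4 2.251 6.205 52.938
5 1.913 4.483 62.408
final: 62.408 7.968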